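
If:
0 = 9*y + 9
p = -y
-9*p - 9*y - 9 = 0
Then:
No Solution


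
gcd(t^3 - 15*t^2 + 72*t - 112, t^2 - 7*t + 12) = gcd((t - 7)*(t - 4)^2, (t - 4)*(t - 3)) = t - 4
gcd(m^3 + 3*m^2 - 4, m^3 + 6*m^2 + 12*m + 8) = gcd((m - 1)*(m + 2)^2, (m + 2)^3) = m^2 + 4*m + 4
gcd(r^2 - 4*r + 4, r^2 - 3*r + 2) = r - 2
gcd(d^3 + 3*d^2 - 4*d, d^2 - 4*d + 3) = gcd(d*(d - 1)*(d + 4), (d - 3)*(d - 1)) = d - 1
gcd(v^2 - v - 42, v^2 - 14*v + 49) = v - 7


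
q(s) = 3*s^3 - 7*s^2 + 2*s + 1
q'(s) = 9*s^2 - 14*s + 2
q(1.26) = -1.59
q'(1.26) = -1.35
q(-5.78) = -823.72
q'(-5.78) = 383.60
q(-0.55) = -2.72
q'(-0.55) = 12.42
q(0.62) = 0.26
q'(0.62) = -3.22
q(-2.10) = -61.85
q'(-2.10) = 71.09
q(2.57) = 10.83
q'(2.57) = 25.46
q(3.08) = 28.41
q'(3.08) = 44.26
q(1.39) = -1.69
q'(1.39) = -0.07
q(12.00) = 4201.00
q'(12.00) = 1130.00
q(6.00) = 409.00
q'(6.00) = 242.00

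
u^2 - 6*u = u*(u - 6)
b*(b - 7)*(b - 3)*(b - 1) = b^4 - 11*b^3 + 31*b^2 - 21*b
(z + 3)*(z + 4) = z^2 + 7*z + 12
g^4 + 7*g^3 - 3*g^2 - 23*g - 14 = (g - 2)*(g + 1)^2*(g + 7)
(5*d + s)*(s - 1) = 5*d*s - 5*d + s^2 - s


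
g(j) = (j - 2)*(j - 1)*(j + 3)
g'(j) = (j - 2)*(j - 1) + (j - 2)*(j + 3) + (j - 1)*(j + 3) = 3*j^2 - 7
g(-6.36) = -206.74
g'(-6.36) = 114.35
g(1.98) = -0.10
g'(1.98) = 4.76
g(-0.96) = 11.84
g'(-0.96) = -4.24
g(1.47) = -1.11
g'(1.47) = -0.52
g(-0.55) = 9.68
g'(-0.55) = -6.09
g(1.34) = -0.97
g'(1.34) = -1.61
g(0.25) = 4.27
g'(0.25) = -6.81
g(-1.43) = 13.09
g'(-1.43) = -0.87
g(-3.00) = 0.00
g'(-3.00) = 20.00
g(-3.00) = 0.00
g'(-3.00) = 20.00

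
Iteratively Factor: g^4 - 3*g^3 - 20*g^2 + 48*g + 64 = (g + 1)*(g^3 - 4*g^2 - 16*g + 64) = (g + 1)*(g + 4)*(g^2 - 8*g + 16) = (g - 4)*(g + 1)*(g + 4)*(g - 4)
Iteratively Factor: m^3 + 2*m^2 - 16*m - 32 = (m - 4)*(m^2 + 6*m + 8) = (m - 4)*(m + 2)*(m + 4)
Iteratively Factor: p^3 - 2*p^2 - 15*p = (p - 5)*(p^2 + 3*p) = (p - 5)*(p + 3)*(p)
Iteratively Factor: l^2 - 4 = (l + 2)*(l - 2)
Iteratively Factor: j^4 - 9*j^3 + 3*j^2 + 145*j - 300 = (j - 5)*(j^3 - 4*j^2 - 17*j + 60) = (j - 5)*(j - 3)*(j^2 - j - 20) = (j - 5)*(j - 3)*(j + 4)*(j - 5)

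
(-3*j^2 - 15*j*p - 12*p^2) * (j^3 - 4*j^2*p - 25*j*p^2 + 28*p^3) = -3*j^5 - 3*j^4*p + 123*j^3*p^2 + 339*j^2*p^3 - 120*j*p^4 - 336*p^5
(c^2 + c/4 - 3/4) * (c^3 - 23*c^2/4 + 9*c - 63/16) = c^5 - 11*c^4/2 + 109*c^3/16 + 21*c^2/8 - 495*c/64 + 189/64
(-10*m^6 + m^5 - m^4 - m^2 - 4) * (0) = 0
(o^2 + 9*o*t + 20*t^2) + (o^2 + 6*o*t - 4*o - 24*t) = 2*o^2 + 15*o*t - 4*o + 20*t^2 - 24*t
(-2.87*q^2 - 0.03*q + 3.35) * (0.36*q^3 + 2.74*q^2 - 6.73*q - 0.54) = -1.0332*q^5 - 7.8746*q^4 + 20.4389*q^3 + 10.9307*q^2 - 22.5293*q - 1.809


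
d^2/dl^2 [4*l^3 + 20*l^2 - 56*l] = 24*l + 40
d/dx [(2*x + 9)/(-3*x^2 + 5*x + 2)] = (6*x^2 + 54*x - 41)/(9*x^4 - 30*x^3 + 13*x^2 + 20*x + 4)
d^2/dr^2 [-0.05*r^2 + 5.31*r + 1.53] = -0.100000000000000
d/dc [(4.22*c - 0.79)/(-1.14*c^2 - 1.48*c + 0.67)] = (4.8108*c^2 - 1.8012*c + 1.6582)/(1.2996*c^4 + 3.3744*c^3 + 0.6628*c^2 - 1.9832*c + 0.4489)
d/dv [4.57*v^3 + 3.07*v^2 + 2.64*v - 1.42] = 13.71*v^2 + 6.14*v + 2.64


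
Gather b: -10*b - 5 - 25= -10*b - 30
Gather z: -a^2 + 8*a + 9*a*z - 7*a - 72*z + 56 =-a^2 + a + z*(9*a - 72) + 56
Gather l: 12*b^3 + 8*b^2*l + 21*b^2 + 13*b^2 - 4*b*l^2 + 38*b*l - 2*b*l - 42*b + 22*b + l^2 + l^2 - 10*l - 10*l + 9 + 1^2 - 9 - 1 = 12*b^3 + 34*b^2 - 20*b + l^2*(2 - 4*b) + l*(8*b^2 + 36*b - 20)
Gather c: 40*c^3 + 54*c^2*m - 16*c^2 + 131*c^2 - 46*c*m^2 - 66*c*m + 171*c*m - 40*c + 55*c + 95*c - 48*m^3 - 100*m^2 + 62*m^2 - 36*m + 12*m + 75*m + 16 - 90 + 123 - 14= 40*c^3 + c^2*(54*m + 115) + c*(-46*m^2 + 105*m + 110) - 48*m^3 - 38*m^2 + 51*m + 35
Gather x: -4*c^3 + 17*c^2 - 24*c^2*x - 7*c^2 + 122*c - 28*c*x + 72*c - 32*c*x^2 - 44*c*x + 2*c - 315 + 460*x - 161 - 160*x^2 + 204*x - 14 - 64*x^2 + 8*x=-4*c^3 + 10*c^2 + 196*c + x^2*(-32*c - 224) + x*(-24*c^2 - 72*c + 672) - 490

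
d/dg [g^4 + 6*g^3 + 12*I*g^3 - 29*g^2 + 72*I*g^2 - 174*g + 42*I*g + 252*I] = 4*g^3 + g^2*(18 + 36*I) + g*(-58 + 144*I) - 174 + 42*I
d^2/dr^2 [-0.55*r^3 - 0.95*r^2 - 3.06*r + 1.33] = -3.3*r - 1.9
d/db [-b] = -1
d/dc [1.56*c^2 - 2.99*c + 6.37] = 3.12*c - 2.99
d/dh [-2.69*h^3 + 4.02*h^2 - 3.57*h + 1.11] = -8.07*h^2 + 8.04*h - 3.57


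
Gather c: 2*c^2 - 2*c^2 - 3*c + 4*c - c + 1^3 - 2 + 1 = 0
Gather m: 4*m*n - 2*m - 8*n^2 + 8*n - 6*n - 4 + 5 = m*(4*n - 2) - 8*n^2 + 2*n + 1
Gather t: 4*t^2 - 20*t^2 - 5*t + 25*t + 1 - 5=-16*t^2 + 20*t - 4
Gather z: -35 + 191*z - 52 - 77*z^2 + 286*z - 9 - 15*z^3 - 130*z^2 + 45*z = -15*z^3 - 207*z^2 + 522*z - 96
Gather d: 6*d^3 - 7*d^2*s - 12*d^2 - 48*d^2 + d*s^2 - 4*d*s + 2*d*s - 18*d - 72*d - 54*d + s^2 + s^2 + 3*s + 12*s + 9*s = 6*d^3 + d^2*(-7*s - 60) + d*(s^2 - 2*s - 144) + 2*s^2 + 24*s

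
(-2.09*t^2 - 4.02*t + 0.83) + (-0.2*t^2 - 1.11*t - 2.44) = -2.29*t^2 - 5.13*t - 1.61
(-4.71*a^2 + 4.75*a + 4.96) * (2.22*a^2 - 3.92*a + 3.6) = -10.4562*a^4 + 29.0082*a^3 - 24.5648*a^2 - 2.3432*a + 17.856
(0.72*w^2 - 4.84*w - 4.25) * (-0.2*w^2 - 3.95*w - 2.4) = -0.144*w^4 - 1.876*w^3 + 18.24*w^2 + 28.4035*w + 10.2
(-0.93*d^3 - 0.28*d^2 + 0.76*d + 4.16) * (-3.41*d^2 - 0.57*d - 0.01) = 3.1713*d^5 + 1.4849*d^4 - 2.4227*d^3 - 14.616*d^2 - 2.3788*d - 0.0416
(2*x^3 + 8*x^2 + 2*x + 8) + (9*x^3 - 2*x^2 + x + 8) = 11*x^3 + 6*x^2 + 3*x + 16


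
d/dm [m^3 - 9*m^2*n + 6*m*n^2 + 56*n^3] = 3*m^2 - 18*m*n + 6*n^2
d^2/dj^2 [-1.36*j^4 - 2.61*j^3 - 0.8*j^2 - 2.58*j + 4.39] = -16.32*j^2 - 15.66*j - 1.6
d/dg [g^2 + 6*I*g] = 2*g + 6*I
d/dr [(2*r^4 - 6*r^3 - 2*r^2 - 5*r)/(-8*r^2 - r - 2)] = 2*(-16*r^5 + 21*r^4 - 2*r^3 - r^2 + 4*r + 5)/(64*r^4 + 16*r^3 + 33*r^2 + 4*r + 4)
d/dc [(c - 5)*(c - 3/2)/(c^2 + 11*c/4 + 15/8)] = 4*(148*c^2 - 180*c - 525)/(64*c^4 + 352*c^3 + 724*c^2 + 660*c + 225)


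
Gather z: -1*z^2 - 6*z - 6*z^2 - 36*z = -7*z^2 - 42*z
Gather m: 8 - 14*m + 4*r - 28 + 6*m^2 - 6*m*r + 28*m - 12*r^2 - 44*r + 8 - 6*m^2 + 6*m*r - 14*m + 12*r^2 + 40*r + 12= 0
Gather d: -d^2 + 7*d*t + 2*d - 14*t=-d^2 + d*(7*t + 2) - 14*t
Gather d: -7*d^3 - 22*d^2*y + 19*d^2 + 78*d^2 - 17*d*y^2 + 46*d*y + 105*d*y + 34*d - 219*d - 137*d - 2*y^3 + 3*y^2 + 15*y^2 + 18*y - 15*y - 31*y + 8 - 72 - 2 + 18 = -7*d^3 + d^2*(97 - 22*y) + d*(-17*y^2 + 151*y - 322) - 2*y^3 + 18*y^2 - 28*y - 48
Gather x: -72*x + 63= 63 - 72*x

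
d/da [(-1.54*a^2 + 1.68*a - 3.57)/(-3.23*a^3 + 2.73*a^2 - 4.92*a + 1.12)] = (-4.9742*a^4 + 10.8528*a^3 - 31.6029*a^2 + 16.0426*a - 15.6828)/(10.4329*a^6 - 17.6358*a^5 + 39.2361*a^4 - 34.0984*a^3 + 30.3216*a^2 - 11.0208*a + 1.2544)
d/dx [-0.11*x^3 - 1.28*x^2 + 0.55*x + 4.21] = -0.33*x^2 - 2.56*x + 0.55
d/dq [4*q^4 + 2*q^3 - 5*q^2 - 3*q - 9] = 16*q^3 + 6*q^2 - 10*q - 3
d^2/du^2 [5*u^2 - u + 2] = 10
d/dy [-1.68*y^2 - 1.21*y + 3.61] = -3.36*y - 1.21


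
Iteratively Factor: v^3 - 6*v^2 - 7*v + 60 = (v - 4)*(v^2 - 2*v - 15) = (v - 4)*(v + 3)*(v - 5)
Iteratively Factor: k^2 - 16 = (k - 4)*(k + 4)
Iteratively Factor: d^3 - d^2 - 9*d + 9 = (d - 3)*(d^2 + 2*d - 3) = (d - 3)*(d - 1)*(d + 3)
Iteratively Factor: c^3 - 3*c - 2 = (c + 1)*(c^2 - c - 2) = (c - 2)*(c + 1)*(c + 1)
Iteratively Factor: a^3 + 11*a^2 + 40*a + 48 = (a + 3)*(a^2 + 8*a + 16) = (a + 3)*(a + 4)*(a + 4)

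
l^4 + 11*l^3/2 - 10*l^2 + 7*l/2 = l*(l - 1)*(l - 1/2)*(l + 7)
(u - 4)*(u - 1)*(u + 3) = u^3 - 2*u^2 - 11*u + 12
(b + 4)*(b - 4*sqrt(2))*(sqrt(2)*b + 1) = sqrt(2)*b^3 - 7*b^2 + 4*sqrt(2)*b^2 - 28*b - 4*sqrt(2)*b - 16*sqrt(2)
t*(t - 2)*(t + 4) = t^3 + 2*t^2 - 8*t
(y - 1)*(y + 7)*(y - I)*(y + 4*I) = y^4 + 6*y^3 + 3*I*y^3 - 3*y^2 + 18*I*y^2 + 24*y - 21*I*y - 28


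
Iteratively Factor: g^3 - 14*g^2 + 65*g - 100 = (g - 5)*(g^2 - 9*g + 20) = (g - 5)*(g - 4)*(g - 5)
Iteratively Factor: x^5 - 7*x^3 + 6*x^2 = (x)*(x^4 - 7*x^2 + 6*x) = x*(x - 1)*(x^3 + x^2 - 6*x) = x^2*(x - 1)*(x^2 + x - 6) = x^2*(x - 2)*(x - 1)*(x + 3)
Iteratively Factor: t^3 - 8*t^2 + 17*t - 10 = (t - 1)*(t^2 - 7*t + 10) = (t - 2)*(t - 1)*(t - 5)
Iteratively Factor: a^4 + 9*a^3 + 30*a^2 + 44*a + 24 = (a + 3)*(a^3 + 6*a^2 + 12*a + 8) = (a + 2)*(a + 3)*(a^2 + 4*a + 4) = (a + 2)^2*(a + 3)*(a + 2)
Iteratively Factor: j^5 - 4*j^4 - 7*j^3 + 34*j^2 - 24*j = (j - 1)*(j^4 - 3*j^3 - 10*j^2 + 24*j) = (j - 4)*(j - 1)*(j^3 + j^2 - 6*j) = (j - 4)*(j - 1)*(j + 3)*(j^2 - 2*j) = j*(j - 4)*(j - 1)*(j + 3)*(j - 2)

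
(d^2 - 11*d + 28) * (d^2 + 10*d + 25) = d^4 - d^3 - 57*d^2 + 5*d + 700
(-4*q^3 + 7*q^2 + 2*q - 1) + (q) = -4*q^3 + 7*q^2 + 3*q - 1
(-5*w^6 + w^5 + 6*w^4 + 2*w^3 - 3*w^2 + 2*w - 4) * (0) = 0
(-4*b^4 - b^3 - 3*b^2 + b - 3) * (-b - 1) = 4*b^5 + 5*b^4 + 4*b^3 + 2*b^2 + 2*b + 3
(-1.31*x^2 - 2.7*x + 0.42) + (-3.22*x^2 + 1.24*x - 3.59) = -4.53*x^2 - 1.46*x - 3.17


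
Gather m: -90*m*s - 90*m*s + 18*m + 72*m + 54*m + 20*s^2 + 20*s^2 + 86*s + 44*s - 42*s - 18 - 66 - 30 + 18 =m*(144 - 180*s) + 40*s^2 + 88*s - 96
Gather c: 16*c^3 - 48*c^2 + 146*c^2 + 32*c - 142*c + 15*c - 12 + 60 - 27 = 16*c^3 + 98*c^2 - 95*c + 21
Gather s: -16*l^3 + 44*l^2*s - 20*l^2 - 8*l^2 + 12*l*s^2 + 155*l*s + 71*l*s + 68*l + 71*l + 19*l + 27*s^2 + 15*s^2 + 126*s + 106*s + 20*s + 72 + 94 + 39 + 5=-16*l^3 - 28*l^2 + 158*l + s^2*(12*l + 42) + s*(44*l^2 + 226*l + 252) + 210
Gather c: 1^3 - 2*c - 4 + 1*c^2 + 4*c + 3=c^2 + 2*c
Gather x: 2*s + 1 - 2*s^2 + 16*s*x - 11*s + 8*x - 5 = -2*s^2 - 9*s + x*(16*s + 8) - 4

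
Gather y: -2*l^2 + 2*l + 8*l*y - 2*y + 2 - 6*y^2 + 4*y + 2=-2*l^2 + 2*l - 6*y^2 + y*(8*l + 2) + 4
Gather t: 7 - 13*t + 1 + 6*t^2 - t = 6*t^2 - 14*t + 8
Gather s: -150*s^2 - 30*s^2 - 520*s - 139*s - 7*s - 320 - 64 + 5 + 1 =-180*s^2 - 666*s - 378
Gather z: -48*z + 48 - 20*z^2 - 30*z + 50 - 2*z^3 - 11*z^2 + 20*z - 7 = -2*z^3 - 31*z^2 - 58*z + 91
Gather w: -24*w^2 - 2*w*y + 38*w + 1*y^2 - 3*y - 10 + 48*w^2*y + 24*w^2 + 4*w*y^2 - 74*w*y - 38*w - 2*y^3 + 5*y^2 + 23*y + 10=48*w^2*y + w*(4*y^2 - 76*y) - 2*y^3 + 6*y^2 + 20*y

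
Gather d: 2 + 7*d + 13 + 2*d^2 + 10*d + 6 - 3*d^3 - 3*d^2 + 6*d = -3*d^3 - d^2 + 23*d + 21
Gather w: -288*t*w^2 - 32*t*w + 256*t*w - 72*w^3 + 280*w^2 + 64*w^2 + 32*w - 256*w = -72*w^3 + w^2*(344 - 288*t) + w*(224*t - 224)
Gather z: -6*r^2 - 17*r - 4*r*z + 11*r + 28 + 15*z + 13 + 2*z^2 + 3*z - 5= -6*r^2 - 6*r + 2*z^2 + z*(18 - 4*r) + 36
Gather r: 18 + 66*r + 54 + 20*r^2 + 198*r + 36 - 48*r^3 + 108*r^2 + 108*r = -48*r^3 + 128*r^2 + 372*r + 108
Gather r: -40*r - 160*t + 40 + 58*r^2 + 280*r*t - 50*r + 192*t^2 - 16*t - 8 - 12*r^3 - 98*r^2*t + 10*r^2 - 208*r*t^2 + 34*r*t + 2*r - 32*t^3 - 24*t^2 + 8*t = -12*r^3 + r^2*(68 - 98*t) + r*(-208*t^2 + 314*t - 88) - 32*t^3 + 168*t^2 - 168*t + 32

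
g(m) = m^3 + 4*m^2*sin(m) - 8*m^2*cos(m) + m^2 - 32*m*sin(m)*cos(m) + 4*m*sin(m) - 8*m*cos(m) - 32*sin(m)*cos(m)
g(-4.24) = -1.32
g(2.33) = 136.52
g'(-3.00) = 10.67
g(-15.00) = -2198.65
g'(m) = 8*m^2*sin(m) + 4*m^2*cos(m) + 3*m^2 + 32*m*sin(m)^2 + 16*m*sin(m) - 32*m*cos(m)^2 - 12*m*cos(m) + 2*m + 32*sin(m)^2 - 32*sin(m)*cos(m) + 4*sin(m) - 32*cos(m)^2 - 8*cos(m)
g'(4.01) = -88.54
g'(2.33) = 113.76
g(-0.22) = 6.84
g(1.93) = 78.85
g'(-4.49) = 20.80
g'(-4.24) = 16.66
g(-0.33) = 8.61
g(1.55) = 19.58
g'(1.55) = 138.83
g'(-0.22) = -21.29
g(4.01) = 44.00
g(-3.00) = 35.07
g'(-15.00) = -1133.14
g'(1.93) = 162.42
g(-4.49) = -5.60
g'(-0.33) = -10.74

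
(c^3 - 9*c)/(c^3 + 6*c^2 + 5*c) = (c^2 - 9)/(c^2 + 6*c + 5)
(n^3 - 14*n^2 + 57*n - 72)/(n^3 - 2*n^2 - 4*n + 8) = (n^3 - 14*n^2 + 57*n - 72)/(n^3 - 2*n^2 - 4*n + 8)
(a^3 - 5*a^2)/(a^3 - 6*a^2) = (a - 5)/(a - 6)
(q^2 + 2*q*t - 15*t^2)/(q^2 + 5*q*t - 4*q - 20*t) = (q - 3*t)/(q - 4)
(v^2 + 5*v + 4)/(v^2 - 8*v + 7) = (v^2 + 5*v + 4)/(v^2 - 8*v + 7)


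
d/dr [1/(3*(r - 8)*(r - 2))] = 2*(5 - r)/(3*(r^4 - 20*r^3 + 132*r^2 - 320*r + 256))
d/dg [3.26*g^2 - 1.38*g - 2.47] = 6.52*g - 1.38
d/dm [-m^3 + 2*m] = 2 - 3*m^2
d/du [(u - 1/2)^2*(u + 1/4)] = 3*u*(2*u - 1)/2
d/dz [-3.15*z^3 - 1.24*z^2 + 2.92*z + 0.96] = -9.45*z^2 - 2.48*z + 2.92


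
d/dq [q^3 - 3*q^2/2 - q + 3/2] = 3*q^2 - 3*q - 1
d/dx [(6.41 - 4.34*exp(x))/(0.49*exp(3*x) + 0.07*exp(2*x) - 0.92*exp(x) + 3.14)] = (4.2532*exp(3*x) - 9.1189*exp(2*x) - 0.8974*exp(x) - 7.7304)*exp(x)/(0.2401*exp(6*x) + 0.0686*exp(5*x) - 0.8967*exp(4*x) + 2.9484*exp(3*x) + 1.286*exp(2*x) - 5.7776*exp(x) + 9.8596)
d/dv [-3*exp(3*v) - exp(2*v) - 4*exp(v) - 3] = (-9*exp(2*v) - 2*exp(v) - 4)*exp(v)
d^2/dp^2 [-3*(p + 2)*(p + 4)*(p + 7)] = -18*p - 78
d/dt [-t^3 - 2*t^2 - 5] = t*(-3*t - 4)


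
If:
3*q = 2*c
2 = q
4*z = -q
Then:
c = 3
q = 2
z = -1/2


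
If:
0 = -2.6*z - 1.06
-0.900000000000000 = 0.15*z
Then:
No Solution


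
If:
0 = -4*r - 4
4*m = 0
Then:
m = 0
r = -1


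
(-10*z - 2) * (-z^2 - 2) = 10*z^3 + 2*z^2 + 20*z + 4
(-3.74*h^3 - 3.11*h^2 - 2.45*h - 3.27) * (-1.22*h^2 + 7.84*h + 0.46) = 4.5628*h^5 - 25.5274*h^4 - 23.1138*h^3 - 16.6492*h^2 - 26.7638*h - 1.5042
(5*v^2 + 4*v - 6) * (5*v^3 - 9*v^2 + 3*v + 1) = 25*v^5 - 25*v^4 - 51*v^3 + 71*v^2 - 14*v - 6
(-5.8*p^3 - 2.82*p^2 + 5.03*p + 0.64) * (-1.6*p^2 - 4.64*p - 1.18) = 9.28*p^5 + 31.424*p^4 + 11.8808*p^3 - 21.0356*p^2 - 8.905*p - 0.7552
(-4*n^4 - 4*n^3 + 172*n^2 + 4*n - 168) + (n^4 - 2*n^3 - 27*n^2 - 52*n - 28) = -3*n^4 - 6*n^3 + 145*n^2 - 48*n - 196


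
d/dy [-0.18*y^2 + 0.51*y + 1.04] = 0.51 - 0.36*y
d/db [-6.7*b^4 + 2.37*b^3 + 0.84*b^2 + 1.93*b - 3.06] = -26.8*b^3 + 7.11*b^2 + 1.68*b + 1.93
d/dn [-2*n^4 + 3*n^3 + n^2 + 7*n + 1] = -8*n^3 + 9*n^2 + 2*n + 7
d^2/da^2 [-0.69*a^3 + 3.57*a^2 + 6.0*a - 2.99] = 7.14 - 4.14*a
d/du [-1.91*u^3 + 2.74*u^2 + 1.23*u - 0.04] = -5.73*u^2 + 5.48*u + 1.23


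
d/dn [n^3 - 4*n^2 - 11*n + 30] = 3*n^2 - 8*n - 11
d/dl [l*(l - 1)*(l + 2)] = 3*l^2 + 2*l - 2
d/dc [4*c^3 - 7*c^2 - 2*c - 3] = 12*c^2 - 14*c - 2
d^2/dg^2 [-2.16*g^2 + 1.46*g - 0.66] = -4.32000000000000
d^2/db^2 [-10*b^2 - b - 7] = -20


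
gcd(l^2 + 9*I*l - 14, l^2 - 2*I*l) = 1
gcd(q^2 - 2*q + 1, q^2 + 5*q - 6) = q - 1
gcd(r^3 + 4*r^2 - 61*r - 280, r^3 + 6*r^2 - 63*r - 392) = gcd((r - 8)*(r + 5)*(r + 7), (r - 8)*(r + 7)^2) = r^2 - r - 56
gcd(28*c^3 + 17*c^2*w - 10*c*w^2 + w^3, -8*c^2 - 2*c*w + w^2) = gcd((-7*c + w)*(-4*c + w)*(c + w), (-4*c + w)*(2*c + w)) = -4*c + w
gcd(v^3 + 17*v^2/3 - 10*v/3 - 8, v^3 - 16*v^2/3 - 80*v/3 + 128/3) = v - 4/3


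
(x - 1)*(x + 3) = x^2 + 2*x - 3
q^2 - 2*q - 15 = (q - 5)*(q + 3)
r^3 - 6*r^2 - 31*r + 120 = (r - 8)*(r - 3)*(r + 5)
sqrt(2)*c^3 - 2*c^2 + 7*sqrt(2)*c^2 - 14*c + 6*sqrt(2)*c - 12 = (c + 6)*(c - sqrt(2))*(sqrt(2)*c + sqrt(2))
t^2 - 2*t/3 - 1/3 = (t - 1)*(t + 1/3)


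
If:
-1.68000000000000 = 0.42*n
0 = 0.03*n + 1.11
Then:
No Solution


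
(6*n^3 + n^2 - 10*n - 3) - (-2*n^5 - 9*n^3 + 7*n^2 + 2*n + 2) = 2*n^5 + 15*n^3 - 6*n^2 - 12*n - 5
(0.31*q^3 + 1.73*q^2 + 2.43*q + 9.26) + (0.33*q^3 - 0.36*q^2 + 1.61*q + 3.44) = 0.64*q^3 + 1.37*q^2 + 4.04*q + 12.7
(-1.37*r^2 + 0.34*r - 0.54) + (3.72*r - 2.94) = -1.37*r^2 + 4.06*r - 3.48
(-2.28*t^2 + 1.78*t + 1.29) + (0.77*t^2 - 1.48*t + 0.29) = -1.51*t^2 + 0.3*t + 1.58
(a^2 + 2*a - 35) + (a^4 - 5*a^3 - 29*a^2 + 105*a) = a^4 - 5*a^3 - 28*a^2 + 107*a - 35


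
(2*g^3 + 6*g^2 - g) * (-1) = -2*g^3 - 6*g^2 + g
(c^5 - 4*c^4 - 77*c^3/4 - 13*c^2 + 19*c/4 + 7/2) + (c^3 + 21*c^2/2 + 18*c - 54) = c^5 - 4*c^4 - 73*c^3/4 - 5*c^2/2 + 91*c/4 - 101/2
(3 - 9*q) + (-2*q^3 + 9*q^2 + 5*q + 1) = -2*q^3 + 9*q^2 - 4*q + 4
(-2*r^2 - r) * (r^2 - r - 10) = -2*r^4 + r^3 + 21*r^2 + 10*r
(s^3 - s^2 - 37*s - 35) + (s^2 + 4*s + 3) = s^3 - 33*s - 32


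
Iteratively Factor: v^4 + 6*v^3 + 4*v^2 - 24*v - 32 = (v - 2)*(v^3 + 8*v^2 + 20*v + 16) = (v - 2)*(v + 2)*(v^2 + 6*v + 8) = (v - 2)*(v + 2)^2*(v + 4)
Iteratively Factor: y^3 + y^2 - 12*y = (y - 3)*(y^2 + 4*y) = (y - 3)*(y + 4)*(y)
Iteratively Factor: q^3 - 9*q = (q)*(q^2 - 9) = q*(q - 3)*(q + 3)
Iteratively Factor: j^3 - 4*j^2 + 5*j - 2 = (j - 1)*(j^2 - 3*j + 2) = (j - 2)*(j - 1)*(j - 1)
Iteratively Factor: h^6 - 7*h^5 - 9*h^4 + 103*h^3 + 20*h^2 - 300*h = (h - 5)*(h^5 - 2*h^4 - 19*h^3 + 8*h^2 + 60*h) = (h - 5)*(h + 2)*(h^4 - 4*h^3 - 11*h^2 + 30*h) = (h - 5)^2*(h + 2)*(h^3 + h^2 - 6*h) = h*(h - 5)^2*(h + 2)*(h^2 + h - 6) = h*(h - 5)^2*(h - 2)*(h + 2)*(h + 3)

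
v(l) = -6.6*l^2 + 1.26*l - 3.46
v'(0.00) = 1.26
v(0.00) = -3.46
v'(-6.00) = 80.46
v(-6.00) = -248.62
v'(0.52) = -5.60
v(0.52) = -4.59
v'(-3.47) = 47.06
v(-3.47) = -87.30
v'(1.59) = -19.73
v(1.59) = -18.14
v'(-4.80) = 64.62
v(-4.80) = -161.57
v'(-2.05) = 28.32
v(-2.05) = -33.78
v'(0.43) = -4.42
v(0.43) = -4.14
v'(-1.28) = 18.16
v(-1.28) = -15.89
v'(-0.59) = 9.05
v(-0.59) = -6.50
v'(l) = 1.26 - 13.2*l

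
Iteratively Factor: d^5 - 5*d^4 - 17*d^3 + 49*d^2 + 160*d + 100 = (d + 2)*(d^4 - 7*d^3 - 3*d^2 + 55*d + 50) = (d - 5)*(d + 2)*(d^3 - 2*d^2 - 13*d - 10) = (d - 5)*(d + 2)^2*(d^2 - 4*d - 5) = (d - 5)*(d + 1)*(d + 2)^2*(d - 5)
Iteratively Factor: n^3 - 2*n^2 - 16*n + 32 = (n + 4)*(n^2 - 6*n + 8) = (n - 4)*(n + 4)*(n - 2)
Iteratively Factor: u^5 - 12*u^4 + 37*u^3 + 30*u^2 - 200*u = (u)*(u^4 - 12*u^3 + 37*u^2 + 30*u - 200) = u*(u + 2)*(u^3 - 14*u^2 + 65*u - 100) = u*(u - 5)*(u + 2)*(u^2 - 9*u + 20) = u*(u - 5)*(u - 4)*(u + 2)*(u - 5)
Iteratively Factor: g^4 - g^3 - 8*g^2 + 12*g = (g - 2)*(g^3 + g^2 - 6*g) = (g - 2)^2*(g^2 + 3*g) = g*(g - 2)^2*(g + 3)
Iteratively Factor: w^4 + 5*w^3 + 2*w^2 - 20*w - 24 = (w + 2)*(w^3 + 3*w^2 - 4*w - 12) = (w + 2)*(w + 3)*(w^2 - 4) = (w - 2)*(w + 2)*(w + 3)*(w + 2)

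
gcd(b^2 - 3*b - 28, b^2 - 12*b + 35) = b - 7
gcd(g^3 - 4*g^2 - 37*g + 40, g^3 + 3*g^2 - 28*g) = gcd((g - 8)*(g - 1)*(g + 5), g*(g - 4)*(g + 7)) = 1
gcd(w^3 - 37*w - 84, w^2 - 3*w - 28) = w^2 - 3*w - 28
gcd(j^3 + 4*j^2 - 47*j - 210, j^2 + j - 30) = j + 6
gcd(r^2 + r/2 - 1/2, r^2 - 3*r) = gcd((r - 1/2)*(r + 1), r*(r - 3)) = 1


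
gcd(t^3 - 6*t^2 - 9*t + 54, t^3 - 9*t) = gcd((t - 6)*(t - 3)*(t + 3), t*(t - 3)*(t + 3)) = t^2 - 9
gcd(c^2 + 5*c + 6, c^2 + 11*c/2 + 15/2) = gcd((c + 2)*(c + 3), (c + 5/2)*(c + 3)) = c + 3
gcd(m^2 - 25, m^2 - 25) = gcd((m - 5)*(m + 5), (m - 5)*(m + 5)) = m^2 - 25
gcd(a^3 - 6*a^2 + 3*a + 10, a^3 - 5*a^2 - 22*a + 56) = a - 2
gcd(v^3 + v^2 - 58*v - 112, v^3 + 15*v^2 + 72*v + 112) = v + 7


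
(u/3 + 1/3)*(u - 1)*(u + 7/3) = u^3/3 + 7*u^2/9 - u/3 - 7/9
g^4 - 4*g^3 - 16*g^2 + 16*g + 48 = (g - 6)*(g - 2)*(g + 2)^2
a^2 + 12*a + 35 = (a + 5)*(a + 7)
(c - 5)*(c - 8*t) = c^2 - 8*c*t - 5*c + 40*t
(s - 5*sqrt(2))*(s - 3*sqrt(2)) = s^2 - 8*sqrt(2)*s + 30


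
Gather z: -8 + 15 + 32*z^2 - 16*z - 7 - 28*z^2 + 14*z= 4*z^2 - 2*z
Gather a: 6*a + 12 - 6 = 6*a + 6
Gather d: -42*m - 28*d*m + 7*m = -28*d*m - 35*m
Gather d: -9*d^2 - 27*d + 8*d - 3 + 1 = -9*d^2 - 19*d - 2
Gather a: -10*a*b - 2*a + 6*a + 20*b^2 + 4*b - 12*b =a*(4 - 10*b) + 20*b^2 - 8*b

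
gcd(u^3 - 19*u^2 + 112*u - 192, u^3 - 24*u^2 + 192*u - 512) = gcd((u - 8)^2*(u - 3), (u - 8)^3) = u^2 - 16*u + 64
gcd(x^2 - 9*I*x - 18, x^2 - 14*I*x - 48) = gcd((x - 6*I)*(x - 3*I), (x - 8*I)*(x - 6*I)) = x - 6*I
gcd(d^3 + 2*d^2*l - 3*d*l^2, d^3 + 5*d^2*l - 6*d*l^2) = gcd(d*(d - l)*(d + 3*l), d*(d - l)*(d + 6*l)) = d^2 - d*l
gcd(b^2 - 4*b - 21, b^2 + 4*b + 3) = b + 3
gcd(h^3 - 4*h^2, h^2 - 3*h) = h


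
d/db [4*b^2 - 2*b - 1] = 8*b - 2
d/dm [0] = 0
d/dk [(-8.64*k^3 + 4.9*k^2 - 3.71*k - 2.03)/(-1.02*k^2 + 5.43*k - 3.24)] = (8.8128*k^4 - 93.8304*k^3 + 106.8036*k^2 - 35.8932*k + 23.0433)/(1.0404*k^4 - 11.0772*k^3 + 36.0945*k^2 - 35.1864*k + 10.4976)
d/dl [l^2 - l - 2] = 2*l - 1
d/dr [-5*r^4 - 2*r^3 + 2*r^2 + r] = -20*r^3 - 6*r^2 + 4*r + 1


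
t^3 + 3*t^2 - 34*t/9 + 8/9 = (t - 2/3)*(t - 1/3)*(t + 4)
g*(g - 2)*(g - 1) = g^3 - 3*g^2 + 2*g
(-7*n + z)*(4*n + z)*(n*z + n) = -28*n^3*z - 28*n^3 - 3*n^2*z^2 - 3*n^2*z + n*z^3 + n*z^2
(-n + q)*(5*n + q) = -5*n^2 + 4*n*q + q^2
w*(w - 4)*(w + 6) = w^3 + 2*w^2 - 24*w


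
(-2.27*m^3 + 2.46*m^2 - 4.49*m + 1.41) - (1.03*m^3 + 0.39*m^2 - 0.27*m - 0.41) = -3.3*m^3 + 2.07*m^2 - 4.22*m + 1.82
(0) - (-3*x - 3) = 3*x + 3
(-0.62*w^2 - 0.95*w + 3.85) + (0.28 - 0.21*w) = -0.62*w^2 - 1.16*w + 4.13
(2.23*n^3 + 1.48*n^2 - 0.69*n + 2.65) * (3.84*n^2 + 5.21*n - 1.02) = 8.5632*n^5 + 17.3015*n^4 + 2.7866*n^3 + 5.0715*n^2 + 14.5103*n - 2.703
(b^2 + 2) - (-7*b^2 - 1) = 8*b^2 + 3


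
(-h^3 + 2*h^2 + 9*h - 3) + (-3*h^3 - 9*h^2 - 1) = -4*h^3 - 7*h^2 + 9*h - 4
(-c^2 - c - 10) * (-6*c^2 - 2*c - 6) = 6*c^4 + 8*c^3 + 68*c^2 + 26*c + 60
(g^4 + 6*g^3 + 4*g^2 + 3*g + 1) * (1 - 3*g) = -3*g^5 - 17*g^4 - 6*g^3 - 5*g^2 + 1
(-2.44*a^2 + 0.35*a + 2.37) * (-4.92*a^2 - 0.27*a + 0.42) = 12.0048*a^4 - 1.0632*a^3 - 12.7797*a^2 - 0.4929*a + 0.9954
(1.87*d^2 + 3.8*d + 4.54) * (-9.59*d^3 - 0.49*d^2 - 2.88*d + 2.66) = -17.9333*d^5 - 37.3583*d^4 - 50.7862*d^3 - 8.1944*d^2 - 2.9672*d + 12.0764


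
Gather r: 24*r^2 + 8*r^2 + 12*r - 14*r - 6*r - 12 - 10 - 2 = 32*r^2 - 8*r - 24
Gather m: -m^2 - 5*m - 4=-m^2 - 5*m - 4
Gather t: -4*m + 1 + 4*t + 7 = -4*m + 4*t + 8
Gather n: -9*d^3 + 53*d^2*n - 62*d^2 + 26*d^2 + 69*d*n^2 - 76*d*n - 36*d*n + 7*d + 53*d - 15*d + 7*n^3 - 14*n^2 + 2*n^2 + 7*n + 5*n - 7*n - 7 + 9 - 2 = -9*d^3 - 36*d^2 + 45*d + 7*n^3 + n^2*(69*d - 12) + n*(53*d^2 - 112*d + 5)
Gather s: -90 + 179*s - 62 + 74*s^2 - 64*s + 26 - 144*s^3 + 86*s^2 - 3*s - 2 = -144*s^3 + 160*s^2 + 112*s - 128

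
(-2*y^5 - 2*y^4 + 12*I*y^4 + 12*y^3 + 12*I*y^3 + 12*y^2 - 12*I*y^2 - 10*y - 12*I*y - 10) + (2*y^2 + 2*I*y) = -2*y^5 - 2*y^4 + 12*I*y^4 + 12*y^3 + 12*I*y^3 + 14*y^2 - 12*I*y^2 - 10*y - 10*I*y - 10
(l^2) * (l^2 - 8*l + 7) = l^4 - 8*l^3 + 7*l^2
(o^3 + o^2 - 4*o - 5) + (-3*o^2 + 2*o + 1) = o^3 - 2*o^2 - 2*o - 4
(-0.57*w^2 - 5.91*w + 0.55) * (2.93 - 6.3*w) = 3.591*w^3 + 35.5629*w^2 - 20.7813*w + 1.6115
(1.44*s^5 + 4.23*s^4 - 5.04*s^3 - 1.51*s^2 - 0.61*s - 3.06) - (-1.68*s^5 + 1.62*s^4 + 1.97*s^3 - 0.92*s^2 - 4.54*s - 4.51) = 3.12*s^5 + 2.61*s^4 - 7.01*s^3 - 0.59*s^2 + 3.93*s + 1.45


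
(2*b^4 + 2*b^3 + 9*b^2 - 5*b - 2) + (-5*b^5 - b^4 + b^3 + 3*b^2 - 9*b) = -5*b^5 + b^4 + 3*b^3 + 12*b^2 - 14*b - 2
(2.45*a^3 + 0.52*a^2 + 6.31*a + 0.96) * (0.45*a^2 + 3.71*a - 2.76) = 1.1025*a^5 + 9.3235*a^4 - 1.9933*a^3 + 22.4069*a^2 - 13.854*a - 2.6496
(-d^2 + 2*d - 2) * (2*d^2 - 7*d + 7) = -2*d^4 + 11*d^3 - 25*d^2 + 28*d - 14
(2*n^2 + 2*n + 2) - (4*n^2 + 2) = -2*n^2 + 2*n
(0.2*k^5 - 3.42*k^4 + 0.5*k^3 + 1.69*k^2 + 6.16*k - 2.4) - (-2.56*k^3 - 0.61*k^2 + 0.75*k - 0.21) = 0.2*k^5 - 3.42*k^4 + 3.06*k^3 + 2.3*k^2 + 5.41*k - 2.19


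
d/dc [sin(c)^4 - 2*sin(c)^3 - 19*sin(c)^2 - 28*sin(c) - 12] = 2*(2*sin(c)^3 - 3*sin(c)^2 - 19*sin(c) - 14)*cos(c)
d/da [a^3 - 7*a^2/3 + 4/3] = a*(9*a - 14)/3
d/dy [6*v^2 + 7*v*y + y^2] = 7*v + 2*y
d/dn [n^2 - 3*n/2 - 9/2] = 2*n - 3/2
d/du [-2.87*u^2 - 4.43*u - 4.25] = -5.74*u - 4.43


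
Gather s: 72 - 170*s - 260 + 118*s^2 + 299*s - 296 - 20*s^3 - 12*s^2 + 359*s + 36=-20*s^3 + 106*s^2 + 488*s - 448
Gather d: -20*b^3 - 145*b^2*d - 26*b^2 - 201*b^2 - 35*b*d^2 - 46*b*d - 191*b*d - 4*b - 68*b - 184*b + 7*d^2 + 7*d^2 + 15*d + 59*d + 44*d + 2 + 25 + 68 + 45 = -20*b^3 - 227*b^2 - 256*b + d^2*(14 - 35*b) + d*(-145*b^2 - 237*b + 118) + 140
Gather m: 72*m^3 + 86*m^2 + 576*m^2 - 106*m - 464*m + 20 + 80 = 72*m^3 + 662*m^2 - 570*m + 100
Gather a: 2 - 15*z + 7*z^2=7*z^2 - 15*z + 2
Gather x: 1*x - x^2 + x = -x^2 + 2*x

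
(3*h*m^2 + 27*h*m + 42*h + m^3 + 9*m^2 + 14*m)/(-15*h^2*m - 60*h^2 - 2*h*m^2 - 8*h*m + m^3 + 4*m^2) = (-m^2 - 9*m - 14)/(5*h*m + 20*h - m^2 - 4*m)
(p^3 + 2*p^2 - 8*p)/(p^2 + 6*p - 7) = p*(p^2 + 2*p - 8)/(p^2 + 6*p - 7)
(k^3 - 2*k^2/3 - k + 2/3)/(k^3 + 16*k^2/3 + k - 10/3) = (k - 1)/(k + 5)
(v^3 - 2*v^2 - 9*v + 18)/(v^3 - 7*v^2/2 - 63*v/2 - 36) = 2*(v^2 - 5*v + 6)/(2*v^2 - 13*v - 24)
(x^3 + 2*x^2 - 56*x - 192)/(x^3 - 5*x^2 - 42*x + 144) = (x + 4)/(x - 3)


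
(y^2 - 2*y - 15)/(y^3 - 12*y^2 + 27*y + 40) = (y + 3)/(y^2 - 7*y - 8)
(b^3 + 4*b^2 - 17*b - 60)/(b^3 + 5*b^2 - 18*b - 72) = (b + 5)/(b + 6)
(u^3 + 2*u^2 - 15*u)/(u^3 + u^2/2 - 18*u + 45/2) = 2*u/(2*u - 3)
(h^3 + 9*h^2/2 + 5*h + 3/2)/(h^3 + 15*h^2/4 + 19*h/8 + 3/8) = 4*(h + 1)/(4*h + 1)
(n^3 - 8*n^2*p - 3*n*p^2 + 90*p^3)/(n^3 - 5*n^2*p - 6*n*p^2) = (n^2 - 2*n*p - 15*p^2)/(n*(n + p))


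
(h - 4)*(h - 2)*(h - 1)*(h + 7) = h^4 - 35*h^2 + 90*h - 56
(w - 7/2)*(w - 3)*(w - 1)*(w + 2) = w^4 - 11*w^3/2 + 2*w^2 + 47*w/2 - 21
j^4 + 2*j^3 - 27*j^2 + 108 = (j - 3)^2*(j + 2)*(j + 6)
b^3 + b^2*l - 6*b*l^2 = b*(b - 2*l)*(b + 3*l)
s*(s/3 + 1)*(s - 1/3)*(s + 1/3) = s^4/3 + s^3 - s^2/27 - s/9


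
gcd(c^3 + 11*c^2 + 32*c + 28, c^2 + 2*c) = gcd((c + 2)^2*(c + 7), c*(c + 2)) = c + 2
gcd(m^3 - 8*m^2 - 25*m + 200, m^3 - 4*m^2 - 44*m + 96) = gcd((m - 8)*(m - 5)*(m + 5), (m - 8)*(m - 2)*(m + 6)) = m - 8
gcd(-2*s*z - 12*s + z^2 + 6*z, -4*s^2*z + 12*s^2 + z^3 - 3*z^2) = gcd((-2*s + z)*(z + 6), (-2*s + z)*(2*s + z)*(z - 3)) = -2*s + z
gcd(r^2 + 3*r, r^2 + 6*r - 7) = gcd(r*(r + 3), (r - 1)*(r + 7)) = 1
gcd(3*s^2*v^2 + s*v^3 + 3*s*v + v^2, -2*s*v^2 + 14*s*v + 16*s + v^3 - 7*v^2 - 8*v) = 1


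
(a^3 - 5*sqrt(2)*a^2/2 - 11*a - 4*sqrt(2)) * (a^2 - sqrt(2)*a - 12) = a^5 - 7*sqrt(2)*a^4/2 - 18*a^3 + 37*sqrt(2)*a^2 + 140*a + 48*sqrt(2)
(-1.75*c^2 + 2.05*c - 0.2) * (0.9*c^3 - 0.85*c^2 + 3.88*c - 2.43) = -1.575*c^5 + 3.3325*c^4 - 8.7125*c^3 + 12.3765*c^2 - 5.7575*c + 0.486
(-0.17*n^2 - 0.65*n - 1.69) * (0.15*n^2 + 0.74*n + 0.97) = -0.0255*n^4 - 0.2233*n^3 - 0.8994*n^2 - 1.8811*n - 1.6393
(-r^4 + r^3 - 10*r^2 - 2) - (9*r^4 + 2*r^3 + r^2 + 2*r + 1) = -10*r^4 - r^3 - 11*r^2 - 2*r - 3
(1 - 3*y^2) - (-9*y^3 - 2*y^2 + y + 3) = 9*y^3 - y^2 - y - 2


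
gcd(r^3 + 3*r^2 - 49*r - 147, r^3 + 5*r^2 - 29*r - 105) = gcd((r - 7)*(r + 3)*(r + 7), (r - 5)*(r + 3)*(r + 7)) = r^2 + 10*r + 21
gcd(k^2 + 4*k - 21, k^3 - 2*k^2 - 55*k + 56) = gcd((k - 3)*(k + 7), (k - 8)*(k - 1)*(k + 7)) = k + 7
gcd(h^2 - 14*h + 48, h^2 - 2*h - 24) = h - 6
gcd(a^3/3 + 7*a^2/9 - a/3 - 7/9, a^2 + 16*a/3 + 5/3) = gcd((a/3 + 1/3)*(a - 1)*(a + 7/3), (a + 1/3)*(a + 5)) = 1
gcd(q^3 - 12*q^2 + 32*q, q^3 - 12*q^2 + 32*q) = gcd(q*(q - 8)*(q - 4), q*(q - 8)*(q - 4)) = q^3 - 12*q^2 + 32*q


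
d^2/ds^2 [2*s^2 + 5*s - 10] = 4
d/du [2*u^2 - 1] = 4*u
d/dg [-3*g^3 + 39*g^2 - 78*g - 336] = -9*g^2 + 78*g - 78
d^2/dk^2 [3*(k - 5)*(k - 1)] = 6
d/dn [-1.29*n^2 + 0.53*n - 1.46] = 0.53 - 2.58*n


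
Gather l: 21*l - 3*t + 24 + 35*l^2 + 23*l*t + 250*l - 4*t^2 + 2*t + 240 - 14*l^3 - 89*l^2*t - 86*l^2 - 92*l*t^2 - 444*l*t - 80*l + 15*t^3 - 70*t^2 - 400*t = -14*l^3 + l^2*(-89*t - 51) + l*(-92*t^2 - 421*t + 191) + 15*t^3 - 74*t^2 - 401*t + 264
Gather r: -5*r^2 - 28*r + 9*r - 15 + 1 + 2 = -5*r^2 - 19*r - 12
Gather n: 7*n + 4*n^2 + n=4*n^2 + 8*n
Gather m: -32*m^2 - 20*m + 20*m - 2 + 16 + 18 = 32 - 32*m^2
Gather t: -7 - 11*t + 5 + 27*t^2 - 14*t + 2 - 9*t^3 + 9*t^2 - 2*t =-9*t^3 + 36*t^2 - 27*t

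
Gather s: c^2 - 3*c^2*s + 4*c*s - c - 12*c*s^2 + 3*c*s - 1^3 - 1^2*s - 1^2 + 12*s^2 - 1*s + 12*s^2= c^2 - c + s^2*(24 - 12*c) + s*(-3*c^2 + 7*c - 2) - 2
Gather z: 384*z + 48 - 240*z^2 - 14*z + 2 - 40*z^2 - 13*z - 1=-280*z^2 + 357*z + 49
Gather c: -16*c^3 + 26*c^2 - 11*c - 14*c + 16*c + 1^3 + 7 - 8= -16*c^3 + 26*c^2 - 9*c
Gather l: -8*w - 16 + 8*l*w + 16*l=l*(8*w + 16) - 8*w - 16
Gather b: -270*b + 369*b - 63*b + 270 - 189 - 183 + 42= 36*b - 60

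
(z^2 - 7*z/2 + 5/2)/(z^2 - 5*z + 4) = (z - 5/2)/(z - 4)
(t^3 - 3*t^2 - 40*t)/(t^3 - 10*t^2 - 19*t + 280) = t/(t - 7)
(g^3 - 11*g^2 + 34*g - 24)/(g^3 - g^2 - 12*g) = (g^2 - 7*g + 6)/(g*(g + 3))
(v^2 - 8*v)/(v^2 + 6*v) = (v - 8)/(v + 6)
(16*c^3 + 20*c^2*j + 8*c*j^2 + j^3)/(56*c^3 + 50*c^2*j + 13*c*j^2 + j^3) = (2*c + j)/(7*c + j)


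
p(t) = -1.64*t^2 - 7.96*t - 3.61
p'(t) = -3.28*t - 7.96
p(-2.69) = 5.94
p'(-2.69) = 0.86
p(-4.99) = -4.73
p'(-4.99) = 8.41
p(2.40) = -32.16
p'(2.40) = -15.83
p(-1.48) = 4.58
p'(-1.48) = -3.11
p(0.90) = -12.10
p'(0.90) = -10.91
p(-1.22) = 3.66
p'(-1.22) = -3.96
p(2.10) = -27.56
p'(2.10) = -14.85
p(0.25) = -5.70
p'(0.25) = -8.78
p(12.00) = -335.29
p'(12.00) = -47.32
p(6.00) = -110.41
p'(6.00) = -27.64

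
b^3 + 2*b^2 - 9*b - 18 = (b - 3)*(b + 2)*(b + 3)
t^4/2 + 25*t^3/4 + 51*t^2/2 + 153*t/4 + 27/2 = (t/2 + 1/4)*(t + 3)^2*(t + 6)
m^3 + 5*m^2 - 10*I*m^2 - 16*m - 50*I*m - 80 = (m + 5)*(m - 8*I)*(m - 2*I)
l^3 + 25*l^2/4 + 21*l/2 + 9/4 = (l + 1/4)*(l + 3)^2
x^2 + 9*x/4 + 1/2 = (x + 1/4)*(x + 2)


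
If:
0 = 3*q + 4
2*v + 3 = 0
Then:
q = -4/3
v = -3/2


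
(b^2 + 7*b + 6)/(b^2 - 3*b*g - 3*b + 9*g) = (b^2 + 7*b + 6)/(b^2 - 3*b*g - 3*b + 9*g)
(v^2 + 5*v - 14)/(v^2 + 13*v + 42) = (v - 2)/(v + 6)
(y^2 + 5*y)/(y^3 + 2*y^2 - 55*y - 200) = y/(y^2 - 3*y - 40)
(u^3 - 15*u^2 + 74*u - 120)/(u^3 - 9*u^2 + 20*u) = (u - 6)/u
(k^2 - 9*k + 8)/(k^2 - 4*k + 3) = (k - 8)/(k - 3)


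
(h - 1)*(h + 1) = h^2 - 1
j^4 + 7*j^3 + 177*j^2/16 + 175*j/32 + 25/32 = (j + 1/4)*(j + 1/2)*(j + 5/4)*(j + 5)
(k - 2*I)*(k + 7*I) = k^2 + 5*I*k + 14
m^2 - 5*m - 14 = (m - 7)*(m + 2)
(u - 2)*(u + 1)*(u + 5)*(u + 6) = u^4 + 10*u^3 + 17*u^2 - 52*u - 60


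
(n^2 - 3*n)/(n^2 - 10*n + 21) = n/(n - 7)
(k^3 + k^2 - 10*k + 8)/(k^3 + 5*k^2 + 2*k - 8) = (k - 2)/(k + 2)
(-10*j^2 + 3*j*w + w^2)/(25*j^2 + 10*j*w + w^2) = (-2*j + w)/(5*j + w)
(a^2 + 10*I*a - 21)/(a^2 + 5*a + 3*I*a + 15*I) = (a + 7*I)/(a + 5)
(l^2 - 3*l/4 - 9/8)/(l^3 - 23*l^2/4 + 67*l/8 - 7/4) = (8*l^2 - 6*l - 9)/(8*l^3 - 46*l^2 + 67*l - 14)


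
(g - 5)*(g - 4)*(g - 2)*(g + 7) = g^4 - 4*g^3 - 39*g^2 + 226*g - 280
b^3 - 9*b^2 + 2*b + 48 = (b - 8)*(b - 3)*(b + 2)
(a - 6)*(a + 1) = a^2 - 5*a - 6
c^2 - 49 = (c - 7)*(c + 7)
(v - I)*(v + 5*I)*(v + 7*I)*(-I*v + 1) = -I*v^4 + 12*v^3 + 34*I*v^2 + 12*v + 35*I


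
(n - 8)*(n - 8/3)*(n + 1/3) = n^3 - 31*n^2/3 + 160*n/9 + 64/9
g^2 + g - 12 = (g - 3)*(g + 4)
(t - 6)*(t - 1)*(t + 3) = t^3 - 4*t^2 - 15*t + 18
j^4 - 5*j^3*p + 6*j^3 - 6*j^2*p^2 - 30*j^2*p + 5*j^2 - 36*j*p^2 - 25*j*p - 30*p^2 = (j + 1)*(j + 5)*(j - 6*p)*(j + p)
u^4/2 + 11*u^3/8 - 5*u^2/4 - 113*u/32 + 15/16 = (u/2 + 1)*(u - 3/2)*(u - 1/4)*(u + 5/2)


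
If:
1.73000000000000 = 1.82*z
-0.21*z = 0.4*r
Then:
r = -0.50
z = 0.95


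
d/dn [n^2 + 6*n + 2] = 2*n + 6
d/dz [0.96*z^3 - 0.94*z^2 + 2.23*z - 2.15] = 2.88*z^2 - 1.88*z + 2.23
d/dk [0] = 0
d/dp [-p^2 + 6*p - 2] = 6 - 2*p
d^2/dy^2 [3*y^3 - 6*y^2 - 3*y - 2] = 18*y - 12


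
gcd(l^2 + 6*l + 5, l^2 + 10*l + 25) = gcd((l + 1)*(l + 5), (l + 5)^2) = l + 5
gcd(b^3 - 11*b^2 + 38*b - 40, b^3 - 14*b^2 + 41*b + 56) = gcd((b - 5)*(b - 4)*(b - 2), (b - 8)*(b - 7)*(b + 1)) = 1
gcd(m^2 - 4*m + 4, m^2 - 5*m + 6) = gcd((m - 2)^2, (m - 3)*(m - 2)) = m - 2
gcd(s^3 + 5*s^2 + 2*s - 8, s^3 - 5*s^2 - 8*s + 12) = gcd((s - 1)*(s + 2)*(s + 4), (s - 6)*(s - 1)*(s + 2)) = s^2 + s - 2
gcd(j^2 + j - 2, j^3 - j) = j - 1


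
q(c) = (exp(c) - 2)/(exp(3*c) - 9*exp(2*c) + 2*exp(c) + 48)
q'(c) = (exp(c) - 2)*(-3*exp(3*c) + 18*exp(2*c) - 2*exp(c))/(exp(3*c) - 9*exp(2*c) + 2*exp(c) + 48)^2 + exp(c)/(exp(3*c) - 9*exp(2*c) + 2*exp(c) + 48)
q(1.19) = -0.18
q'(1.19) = 1.59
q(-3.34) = -0.04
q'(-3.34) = 0.00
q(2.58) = 0.01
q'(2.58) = -0.05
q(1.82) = -0.09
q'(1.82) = -0.19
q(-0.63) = -0.03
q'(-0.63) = 0.01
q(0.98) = 0.08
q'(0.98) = 0.95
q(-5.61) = -0.04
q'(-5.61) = 0.00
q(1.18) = -0.20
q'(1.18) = 2.00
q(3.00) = 0.00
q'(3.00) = -0.01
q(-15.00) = -0.04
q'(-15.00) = 0.00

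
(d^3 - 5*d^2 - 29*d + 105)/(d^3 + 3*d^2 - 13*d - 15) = (d - 7)/(d + 1)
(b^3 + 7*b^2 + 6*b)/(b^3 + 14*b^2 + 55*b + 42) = b/(b + 7)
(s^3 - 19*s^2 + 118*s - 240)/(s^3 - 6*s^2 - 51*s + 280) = (s - 6)/(s + 7)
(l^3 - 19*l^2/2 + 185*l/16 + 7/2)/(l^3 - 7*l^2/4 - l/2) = (l^2 - 39*l/4 + 14)/(l*(l - 2))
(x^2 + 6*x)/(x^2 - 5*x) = (x + 6)/(x - 5)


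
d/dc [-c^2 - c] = -2*c - 1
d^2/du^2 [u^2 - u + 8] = 2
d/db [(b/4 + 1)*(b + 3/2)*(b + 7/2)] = 3*b^2/4 + 9*b/2 + 101/16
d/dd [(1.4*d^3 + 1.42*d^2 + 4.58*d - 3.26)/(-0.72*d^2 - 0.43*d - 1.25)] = (-1.008*d^4 - 1.204*d^3 - 2.563*d^2 - 8.2444*d - 7.1268)/(0.5184*d^4 + 0.6192*d^3 + 1.9849*d^2 + 1.075*d + 1.5625)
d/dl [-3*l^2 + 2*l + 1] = 2 - 6*l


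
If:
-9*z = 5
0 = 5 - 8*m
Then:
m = 5/8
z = -5/9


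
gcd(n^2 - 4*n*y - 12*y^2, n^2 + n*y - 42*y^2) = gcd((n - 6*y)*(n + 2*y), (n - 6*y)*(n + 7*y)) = -n + 6*y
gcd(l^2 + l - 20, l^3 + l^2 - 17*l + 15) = l + 5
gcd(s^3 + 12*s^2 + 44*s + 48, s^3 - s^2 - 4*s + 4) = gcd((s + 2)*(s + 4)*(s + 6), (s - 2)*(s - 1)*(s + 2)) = s + 2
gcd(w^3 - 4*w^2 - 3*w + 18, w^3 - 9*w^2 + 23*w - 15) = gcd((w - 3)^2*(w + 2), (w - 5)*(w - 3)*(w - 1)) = w - 3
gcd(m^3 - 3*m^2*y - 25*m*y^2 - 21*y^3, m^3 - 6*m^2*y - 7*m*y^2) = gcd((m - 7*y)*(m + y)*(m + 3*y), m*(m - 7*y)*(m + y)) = -m^2 + 6*m*y + 7*y^2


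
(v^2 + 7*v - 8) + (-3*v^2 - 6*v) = -2*v^2 + v - 8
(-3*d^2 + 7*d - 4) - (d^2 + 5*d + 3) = -4*d^2 + 2*d - 7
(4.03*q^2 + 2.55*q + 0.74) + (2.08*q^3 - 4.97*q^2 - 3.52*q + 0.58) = 2.08*q^3 - 0.94*q^2 - 0.97*q + 1.32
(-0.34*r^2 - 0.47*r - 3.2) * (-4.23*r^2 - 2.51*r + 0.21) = 1.4382*r^4 + 2.8415*r^3 + 14.6443*r^2 + 7.9333*r - 0.672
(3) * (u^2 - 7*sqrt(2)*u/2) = 3*u^2 - 21*sqrt(2)*u/2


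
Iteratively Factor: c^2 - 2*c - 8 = (c + 2)*(c - 4)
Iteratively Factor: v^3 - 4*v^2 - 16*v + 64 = (v - 4)*(v^2 - 16) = (v - 4)^2*(v + 4)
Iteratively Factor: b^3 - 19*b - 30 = (b + 2)*(b^2 - 2*b - 15) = (b - 5)*(b + 2)*(b + 3)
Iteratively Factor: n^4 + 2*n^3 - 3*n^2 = (n)*(n^3 + 2*n^2 - 3*n) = n*(n + 3)*(n^2 - n) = n*(n - 1)*(n + 3)*(n)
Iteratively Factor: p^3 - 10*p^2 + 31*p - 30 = (p - 5)*(p^2 - 5*p + 6) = (p - 5)*(p - 3)*(p - 2)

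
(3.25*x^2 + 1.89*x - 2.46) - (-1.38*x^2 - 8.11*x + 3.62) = 4.63*x^2 + 10.0*x - 6.08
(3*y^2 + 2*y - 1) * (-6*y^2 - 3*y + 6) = -18*y^4 - 21*y^3 + 18*y^2 + 15*y - 6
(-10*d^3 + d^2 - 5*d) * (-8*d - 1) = 80*d^4 + 2*d^3 + 39*d^2 + 5*d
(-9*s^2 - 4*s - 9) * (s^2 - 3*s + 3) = -9*s^4 + 23*s^3 - 24*s^2 + 15*s - 27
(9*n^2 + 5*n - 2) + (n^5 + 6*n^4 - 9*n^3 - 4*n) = n^5 + 6*n^4 - 9*n^3 + 9*n^2 + n - 2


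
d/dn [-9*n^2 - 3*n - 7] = -18*n - 3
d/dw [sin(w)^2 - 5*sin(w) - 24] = (2*sin(w) - 5)*cos(w)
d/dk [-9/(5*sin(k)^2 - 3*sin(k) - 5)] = 9*(10*sin(k) - 3)*cos(k)/(3*sin(k) + 5*cos(k)^2)^2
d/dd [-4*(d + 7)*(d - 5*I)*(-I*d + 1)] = 12*I*d^2 + d*(32 + 56*I) + 112 + 20*I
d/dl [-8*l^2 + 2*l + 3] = 2 - 16*l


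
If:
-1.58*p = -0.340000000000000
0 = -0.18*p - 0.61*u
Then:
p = 0.22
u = -0.06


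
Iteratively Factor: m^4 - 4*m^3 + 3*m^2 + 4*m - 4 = (m - 2)*(m^3 - 2*m^2 - m + 2) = (m - 2)*(m + 1)*(m^2 - 3*m + 2) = (m - 2)*(m - 1)*(m + 1)*(m - 2)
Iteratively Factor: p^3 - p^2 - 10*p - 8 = (p - 4)*(p^2 + 3*p + 2) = (p - 4)*(p + 2)*(p + 1)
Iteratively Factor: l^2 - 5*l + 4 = (l - 1)*(l - 4)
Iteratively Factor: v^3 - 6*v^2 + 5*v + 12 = (v + 1)*(v^2 - 7*v + 12) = (v - 3)*(v + 1)*(v - 4)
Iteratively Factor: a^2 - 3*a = (a)*(a - 3)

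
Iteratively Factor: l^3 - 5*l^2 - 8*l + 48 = (l + 3)*(l^2 - 8*l + 16) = (l - 4)*(l + 3)*(l - 4)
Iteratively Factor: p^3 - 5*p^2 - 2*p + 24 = (p + 2)*(p^2 - 7*p + 12) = (p - 3)*(p + 2)*(p - 4)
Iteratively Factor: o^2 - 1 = (o + 1)*(o - 1)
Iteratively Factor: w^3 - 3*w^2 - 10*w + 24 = (w - 2)*(w^2 - w - 12) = (w - 4)*(w - 2)*(w + 3)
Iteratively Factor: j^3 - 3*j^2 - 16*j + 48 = (j - 4)*(j^2 + j - 12) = (j - 4)*(j - 3)*(j + 4)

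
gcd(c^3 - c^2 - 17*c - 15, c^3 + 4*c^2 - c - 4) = c + 1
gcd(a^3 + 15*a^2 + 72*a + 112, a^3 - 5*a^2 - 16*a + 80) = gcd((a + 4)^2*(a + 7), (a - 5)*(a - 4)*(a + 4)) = a + 4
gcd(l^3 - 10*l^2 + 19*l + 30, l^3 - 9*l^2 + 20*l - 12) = l - 6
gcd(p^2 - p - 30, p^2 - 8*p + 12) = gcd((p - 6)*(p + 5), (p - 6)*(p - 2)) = p - 6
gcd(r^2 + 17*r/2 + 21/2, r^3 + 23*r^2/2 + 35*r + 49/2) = r + 7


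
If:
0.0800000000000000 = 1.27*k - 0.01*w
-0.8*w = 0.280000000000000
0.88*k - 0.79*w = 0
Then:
No Solution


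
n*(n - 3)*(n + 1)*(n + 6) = n^4 + 4*n^3 - 15*n^2 - 18*n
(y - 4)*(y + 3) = y^2 - y - 12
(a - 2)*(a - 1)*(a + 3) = a^3 - 7*a + 6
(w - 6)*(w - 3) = w^2 - 9*w + 18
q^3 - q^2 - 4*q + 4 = (q - 2)*(q - 1)*(q + 2)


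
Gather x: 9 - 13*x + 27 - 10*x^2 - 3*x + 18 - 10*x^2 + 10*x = -20*x^2 - 6*x + 54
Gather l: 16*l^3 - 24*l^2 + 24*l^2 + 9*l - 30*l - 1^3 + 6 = 16*l^3 - 21*l + 5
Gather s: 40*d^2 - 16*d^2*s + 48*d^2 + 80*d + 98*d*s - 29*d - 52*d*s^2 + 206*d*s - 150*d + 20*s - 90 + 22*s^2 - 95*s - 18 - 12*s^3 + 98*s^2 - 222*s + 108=88*d^2 - 99*d - 12*s^3 + s^2*(120 - 52*d) + s*(-16*d^2 + 304*d - 297)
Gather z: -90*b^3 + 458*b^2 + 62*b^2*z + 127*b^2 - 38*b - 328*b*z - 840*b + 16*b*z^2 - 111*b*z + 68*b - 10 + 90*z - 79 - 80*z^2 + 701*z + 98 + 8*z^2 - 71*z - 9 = -90*b^3 + 585*b^2 - 810*b + z^2*(16*b - 72) + z*(62*b^2 - 439*b + 720)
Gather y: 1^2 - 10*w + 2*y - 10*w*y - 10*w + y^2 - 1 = -20*w + y^2 + y*(2 - 10*w)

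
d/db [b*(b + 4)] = 2*b + 4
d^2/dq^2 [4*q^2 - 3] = 8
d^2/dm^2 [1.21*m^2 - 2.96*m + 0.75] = 2.42000000000000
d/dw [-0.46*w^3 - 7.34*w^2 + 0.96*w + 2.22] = -1.38*w^2 - 14.68*w + 0.96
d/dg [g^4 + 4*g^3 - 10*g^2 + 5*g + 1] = 4*g^3 + 12*g^2 - 20*g + 5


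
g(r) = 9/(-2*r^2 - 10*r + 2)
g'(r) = 9*(4*r + 10)/(-2*r^2 - 10*r + 2)^2 = 9*(2*r + 5)/(2*(r^2 + 5*r - 1)^2)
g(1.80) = -0.40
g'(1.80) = 0.31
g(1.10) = -0.79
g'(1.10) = 0.99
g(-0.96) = 0.92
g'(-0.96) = 0.58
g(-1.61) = 0.70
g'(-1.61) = 0.19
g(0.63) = -1.77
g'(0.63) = 4.34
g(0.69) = -1.54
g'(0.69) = 3.35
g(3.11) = -0.19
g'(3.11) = 0.09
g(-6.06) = -0.83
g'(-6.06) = -1.09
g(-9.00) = -0.13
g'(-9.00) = -0.05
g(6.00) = -0.07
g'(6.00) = 0.02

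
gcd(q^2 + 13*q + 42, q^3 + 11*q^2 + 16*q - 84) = q^2 + 13*q + 42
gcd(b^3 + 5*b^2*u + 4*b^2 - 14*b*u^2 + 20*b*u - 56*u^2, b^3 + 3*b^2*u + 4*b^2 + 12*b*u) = b + 4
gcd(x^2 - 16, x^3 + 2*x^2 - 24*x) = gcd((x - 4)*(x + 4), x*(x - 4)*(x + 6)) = x - 4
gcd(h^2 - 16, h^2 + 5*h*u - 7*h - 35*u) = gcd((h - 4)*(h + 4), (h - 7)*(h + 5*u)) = 1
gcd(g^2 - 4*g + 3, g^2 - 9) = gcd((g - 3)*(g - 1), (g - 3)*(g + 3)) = g - 3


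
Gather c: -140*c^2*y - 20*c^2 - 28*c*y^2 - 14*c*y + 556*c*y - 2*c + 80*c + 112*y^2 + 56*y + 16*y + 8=c^2*(-140*y - 20) + c*(-28*y^2 + 542*y + 78) + 112*y^2 + 72*y + 8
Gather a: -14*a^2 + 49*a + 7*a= -14*a^2 + 56*a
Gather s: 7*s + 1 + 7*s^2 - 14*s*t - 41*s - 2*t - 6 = 7*s^2 + s*(-14*t - 34) - 2*t - 5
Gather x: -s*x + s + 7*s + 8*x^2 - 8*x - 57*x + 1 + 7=8*s + 8*x^2 + x*(-s - 65) + 8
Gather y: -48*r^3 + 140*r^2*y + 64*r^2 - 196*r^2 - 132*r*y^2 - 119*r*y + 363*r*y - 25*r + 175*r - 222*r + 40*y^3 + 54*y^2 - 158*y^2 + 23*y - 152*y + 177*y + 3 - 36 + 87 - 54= -48*r^3 - 132*r^2 - 72*r + 40*y^3 + y^2*(-132*r - 104) + y*(140*r^2 + 244*r + 48)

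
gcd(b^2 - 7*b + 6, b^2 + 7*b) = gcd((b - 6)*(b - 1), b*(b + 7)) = 1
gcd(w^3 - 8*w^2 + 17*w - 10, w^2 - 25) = w - 5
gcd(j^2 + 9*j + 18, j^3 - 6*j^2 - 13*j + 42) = j + 3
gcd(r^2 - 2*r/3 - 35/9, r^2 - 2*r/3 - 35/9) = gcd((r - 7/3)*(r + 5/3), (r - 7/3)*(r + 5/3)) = r^2 - 2*r/3 - 35/9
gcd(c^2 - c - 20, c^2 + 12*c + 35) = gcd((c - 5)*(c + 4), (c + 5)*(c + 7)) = 1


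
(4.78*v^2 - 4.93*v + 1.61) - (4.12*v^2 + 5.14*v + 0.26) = 0.66*v^2 - 10.07*v + 1.35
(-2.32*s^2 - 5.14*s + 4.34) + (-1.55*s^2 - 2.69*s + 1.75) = -3.87*s^2 - 7.83*s + 6.09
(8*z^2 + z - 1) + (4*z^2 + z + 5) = 12*z^2 + 2*z + 4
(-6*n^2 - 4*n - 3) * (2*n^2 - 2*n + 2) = -12*n^4 + 4*n^3 - 10*n^2 - 2*n - 6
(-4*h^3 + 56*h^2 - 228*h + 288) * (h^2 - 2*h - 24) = -4*h^5 + 64*h^4 - 244*h^3 - 600*h^2 + 4896*h - 6912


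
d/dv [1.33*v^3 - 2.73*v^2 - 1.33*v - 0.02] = 3.99*v^2 - 5.46*v - 1.33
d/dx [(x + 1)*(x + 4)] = 2*x + 5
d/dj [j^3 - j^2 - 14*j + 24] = 3*j^2 - 2*j - 14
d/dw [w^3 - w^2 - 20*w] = 3*w^2 - 2*w - 20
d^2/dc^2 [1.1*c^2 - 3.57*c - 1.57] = 2.20000000000000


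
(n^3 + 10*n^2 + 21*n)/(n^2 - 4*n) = (n^2 + 10*n + 21)/(n - 4)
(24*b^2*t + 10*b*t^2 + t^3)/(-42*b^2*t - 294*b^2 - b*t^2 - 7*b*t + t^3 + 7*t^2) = t*(4*b + t)/(-7*b*t - 49*b + t^2 + 7*t)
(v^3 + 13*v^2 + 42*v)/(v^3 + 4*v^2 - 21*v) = (v + 6)/(v - 3)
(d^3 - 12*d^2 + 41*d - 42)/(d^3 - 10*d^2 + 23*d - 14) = (d - 3)/(d - 1)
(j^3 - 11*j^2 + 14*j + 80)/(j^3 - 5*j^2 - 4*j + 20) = (j - 8)/(j - 2)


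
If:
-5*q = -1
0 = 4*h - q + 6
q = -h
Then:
No Solution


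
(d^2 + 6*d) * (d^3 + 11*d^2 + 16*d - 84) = d^5 + 17*d^4 + 82*d^3 + 12*d^2 - 504*d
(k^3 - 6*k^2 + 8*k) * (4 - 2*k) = -2*k^4 + 16*k^3 - 40*k^2 + 32*k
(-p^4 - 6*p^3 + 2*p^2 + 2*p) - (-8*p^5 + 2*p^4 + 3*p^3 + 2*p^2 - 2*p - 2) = 8*p^5 - 3*p^4 - 9*p^3 + 4*p + 2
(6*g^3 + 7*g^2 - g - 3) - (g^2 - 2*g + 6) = 6*g^3 + 6*g^2 + g - 9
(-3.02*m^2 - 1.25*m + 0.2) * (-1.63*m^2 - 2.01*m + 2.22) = 4.9226*m^4 + 8.1077*m^3 - 4.5179*m^2 - 3.177*m + 0.444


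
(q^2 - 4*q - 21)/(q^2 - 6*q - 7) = (q + 3)/(q + 1)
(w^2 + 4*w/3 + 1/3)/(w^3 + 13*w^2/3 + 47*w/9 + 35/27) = 9*(w + 1)/(9*w^2 + 36*w + 35)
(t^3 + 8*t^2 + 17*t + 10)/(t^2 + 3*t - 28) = (t^3 + 8*t^2 + 17*t + 10)/(t^2 + 3*t - 28)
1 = 1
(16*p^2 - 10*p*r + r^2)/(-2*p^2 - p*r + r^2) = (-8*p + r)/(p + r)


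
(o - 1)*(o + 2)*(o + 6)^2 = o^4 + 13*o^3 + 46*o^2 + 12*o - 72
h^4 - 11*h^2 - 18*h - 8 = (h - 4)*(h + 1)^2*(h + 2)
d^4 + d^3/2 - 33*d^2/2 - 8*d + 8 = (d - 4)*(d - 1/2)*(d + 1)*(d + 4)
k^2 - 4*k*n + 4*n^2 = (k - 2*n)^2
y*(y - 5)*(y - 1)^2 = y^4 - 7*y^3 + 11*y^2 - 5*y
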